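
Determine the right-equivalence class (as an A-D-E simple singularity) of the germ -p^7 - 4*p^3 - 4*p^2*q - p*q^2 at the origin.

D_8

The Hessian of f at 0 has rank 0. Corank 2; j^3 = -p*(2*p + q)^2 has shape L^2 M (L != M), so D-series; mu = 8 gives D_8.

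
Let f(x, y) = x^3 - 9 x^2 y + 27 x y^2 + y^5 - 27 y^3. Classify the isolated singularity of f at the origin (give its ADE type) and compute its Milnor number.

Type E_{8}, Milnor number mu = 8.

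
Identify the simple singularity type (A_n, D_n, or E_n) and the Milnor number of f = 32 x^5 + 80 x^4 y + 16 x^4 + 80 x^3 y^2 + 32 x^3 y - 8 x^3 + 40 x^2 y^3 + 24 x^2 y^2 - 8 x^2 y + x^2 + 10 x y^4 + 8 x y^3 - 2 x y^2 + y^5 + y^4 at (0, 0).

Type A_4, Milnor number mu = 4.

The Hessian of f at 0 has rank 1. Corank 1: A-series; mu = 4 gives A_4.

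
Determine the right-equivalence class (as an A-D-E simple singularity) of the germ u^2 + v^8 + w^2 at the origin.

The Hessian of f at 0 is [[2, 0, 0], [0, 0, 0], [0, 0, 2]] with rank 2, so corank 1. A Groebner basis of the Jacobian ideal J(f) in C{u,v,w} is {v^7, u, w}; counting standard monomials gives mu = 7. Corank 1: A-series; mu = 7 gives A_7.

A_7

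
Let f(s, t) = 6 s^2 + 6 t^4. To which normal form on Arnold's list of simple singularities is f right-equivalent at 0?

The Hessian of f at 0 is [[12, 0], [0, 0]] with rank 1, so corank 1. A Groebner basis of the Jacobian ideal J(f) in C{s,t} is {t^3, s}; counting standard monomials gives mu = 3. Corank 1: A-series; mu = 3 gives A_3.

A_{3}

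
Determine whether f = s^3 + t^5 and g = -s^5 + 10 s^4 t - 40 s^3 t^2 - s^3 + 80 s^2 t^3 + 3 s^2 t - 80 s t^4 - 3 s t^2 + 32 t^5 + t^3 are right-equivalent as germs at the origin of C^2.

Yes.

The Hessian of f at 0 has rank 0. Corank 2; j^3 = s^3 is a perfect cube, so E-series; the 5-jet and mu = 8 give E_8. The Hessian of g at 0 has rank 0. Corank 2; j^3 = -(s - t)^3 is a perfect cube, so E-series; the 5-jet and mu = 8 give E_8. Both have type E_8, hence right-equivalent.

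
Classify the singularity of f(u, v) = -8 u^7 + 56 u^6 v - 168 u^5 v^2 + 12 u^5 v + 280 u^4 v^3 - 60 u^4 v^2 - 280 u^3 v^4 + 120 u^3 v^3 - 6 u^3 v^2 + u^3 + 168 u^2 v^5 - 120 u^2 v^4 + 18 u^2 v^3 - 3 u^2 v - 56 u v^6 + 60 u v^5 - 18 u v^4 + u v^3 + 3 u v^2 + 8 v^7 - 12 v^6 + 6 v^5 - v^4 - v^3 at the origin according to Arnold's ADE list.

The Hessian of f at 0 has rank 0. Corank 2; j^3 = (u - v)^3 is a perfect cube, so E-series; the 4-jet and mu = 7 give E_7.

E7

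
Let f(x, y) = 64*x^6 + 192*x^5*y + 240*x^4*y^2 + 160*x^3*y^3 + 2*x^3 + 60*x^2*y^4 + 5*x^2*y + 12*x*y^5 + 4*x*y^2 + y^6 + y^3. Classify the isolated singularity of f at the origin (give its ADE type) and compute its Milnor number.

Type D_{7}, Milnor number mu = 7.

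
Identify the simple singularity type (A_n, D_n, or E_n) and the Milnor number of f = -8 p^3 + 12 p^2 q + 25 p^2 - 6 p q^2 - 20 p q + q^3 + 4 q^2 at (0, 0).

Type A2, Milnor number mu = 2.

The Hessian of f at 0 is [[50, -20], [-20, 8]] with rank 1, so corank 1. A Groebner basis of the Jacobian ideal J(f) in C{p,q} is {q^2, p - 2*q/5}; counting standard monomials gives mu = 2. Corank 1: A-series; mu = 2 gives A_2.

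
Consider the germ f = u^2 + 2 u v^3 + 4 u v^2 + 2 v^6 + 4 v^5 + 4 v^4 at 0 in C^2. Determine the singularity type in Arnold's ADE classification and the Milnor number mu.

Type A5, Milnor number mu = 5.

The Hessian of f at 0 has rank 1. Corank 1: A-series; mu = 5 gives A_5.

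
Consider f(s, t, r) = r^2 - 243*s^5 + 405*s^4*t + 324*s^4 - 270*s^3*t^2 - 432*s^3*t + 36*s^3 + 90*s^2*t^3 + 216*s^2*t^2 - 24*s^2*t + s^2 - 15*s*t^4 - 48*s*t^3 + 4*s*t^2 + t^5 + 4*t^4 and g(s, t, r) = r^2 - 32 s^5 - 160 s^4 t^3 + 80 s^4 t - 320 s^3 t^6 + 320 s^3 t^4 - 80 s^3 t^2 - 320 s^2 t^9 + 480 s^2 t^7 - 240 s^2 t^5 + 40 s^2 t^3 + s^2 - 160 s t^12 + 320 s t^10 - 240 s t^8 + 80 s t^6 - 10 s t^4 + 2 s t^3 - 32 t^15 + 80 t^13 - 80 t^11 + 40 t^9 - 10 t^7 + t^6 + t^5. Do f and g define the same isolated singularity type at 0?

The Hessian of f at 0 is [[2, 0, 0], [0, 0, 0], [0, 0, 2]] with rank 2, so corank 1. A Groebner basis of the Jacobian ideal J(f) in C{s,t,r} is {s/24 + t^3 + t^2/12, s^2, s*t - s/12 - t^2/6, r}; counting standard monomials gives mu = 4. Corank 1: A-series; mu = 4 gives A_4. The Hessian of g at 0 is [[2, 0, 0], [0, 0, 0], [0, 0, 2]] with rank 2, so corank 1. A Groebner basis of the Jacobian ideal J(g) in C{s,t,r} is {s + t^3, s^2, s*t, r}; counting standard monomials gives mu = 4. Corank 1: A-series; mu = 4 gives A_4. Both have type A_4, hence right-equivalent.

Yes.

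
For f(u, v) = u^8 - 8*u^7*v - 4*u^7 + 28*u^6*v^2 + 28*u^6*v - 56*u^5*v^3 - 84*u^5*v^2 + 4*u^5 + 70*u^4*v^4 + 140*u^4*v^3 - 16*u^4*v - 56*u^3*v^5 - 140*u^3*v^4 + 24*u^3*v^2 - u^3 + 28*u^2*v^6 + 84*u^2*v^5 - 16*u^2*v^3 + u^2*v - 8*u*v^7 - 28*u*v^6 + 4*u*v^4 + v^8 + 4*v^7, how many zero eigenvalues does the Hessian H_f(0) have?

2

Hessian at 0 has rank 0.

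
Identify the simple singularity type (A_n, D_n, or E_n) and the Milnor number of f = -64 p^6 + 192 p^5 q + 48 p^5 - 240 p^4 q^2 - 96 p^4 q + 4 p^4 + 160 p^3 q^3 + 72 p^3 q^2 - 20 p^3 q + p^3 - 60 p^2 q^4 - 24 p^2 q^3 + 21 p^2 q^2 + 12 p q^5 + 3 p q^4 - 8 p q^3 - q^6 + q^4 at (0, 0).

The Hessian of f at 0 is [[0, 0], [0, 0]] with rank 0, so corank 2. A Groebner basis of the Jacobian ideal J(f) in C{p,q} is {p^3, p^2*q, -p^2/2 + p*q^2, -3*p^2 + q^3}; counting standard monomials gives mu = 6. Corank 2; j^3 = p^3 is a perfect cube, so E-series; the 4-jet and mu = 6 give E_6.

Type E_{6}, Milnor number mu = 6.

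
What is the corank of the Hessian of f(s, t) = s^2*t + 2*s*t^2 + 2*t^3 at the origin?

2

Hessian at 0 has rank 0.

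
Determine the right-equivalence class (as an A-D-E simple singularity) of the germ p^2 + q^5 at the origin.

The Hessian of f at 0 has rank 1. Corank 1: A-series; mu = 4 gives A_4.

A4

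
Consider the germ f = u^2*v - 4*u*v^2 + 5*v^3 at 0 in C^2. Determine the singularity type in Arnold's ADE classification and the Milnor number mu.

Type D_{4}, Milnor number mu = 4.

The Hessian of f at 0 has rank 0. Corank 2; j^3 = v*(u^2 - 4*u*v + 5*v^2) splits into three distinct lines over C (the quadratic factor has nonzero discriminant), so D_4.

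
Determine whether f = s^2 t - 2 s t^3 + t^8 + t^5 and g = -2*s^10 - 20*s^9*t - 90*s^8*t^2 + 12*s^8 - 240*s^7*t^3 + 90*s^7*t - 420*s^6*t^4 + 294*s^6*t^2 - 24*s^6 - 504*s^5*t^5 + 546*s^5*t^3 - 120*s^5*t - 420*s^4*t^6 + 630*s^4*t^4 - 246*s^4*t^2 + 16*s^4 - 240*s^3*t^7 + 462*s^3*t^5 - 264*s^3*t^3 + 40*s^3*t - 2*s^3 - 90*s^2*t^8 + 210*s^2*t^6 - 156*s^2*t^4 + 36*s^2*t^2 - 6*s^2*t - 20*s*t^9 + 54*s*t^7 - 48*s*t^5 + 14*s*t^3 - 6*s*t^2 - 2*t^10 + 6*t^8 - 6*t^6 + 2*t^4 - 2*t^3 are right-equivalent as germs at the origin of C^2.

No.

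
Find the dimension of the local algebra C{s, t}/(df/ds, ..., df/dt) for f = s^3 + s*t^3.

7

The Hessian of f at 0 is [[0, 0], [0, 0]] with rank 0, so corank 2. A Groebner basis of the Jacobian ideal J(f) in C{s,t} is {s^3, s*t^2, 3*s^2 + t^3}; counting standard monomials gives mu = 7. Corank 2; j^3 = s^3 is a perfect cube, so E-series; the 4-jet and mu = 7 give E_7.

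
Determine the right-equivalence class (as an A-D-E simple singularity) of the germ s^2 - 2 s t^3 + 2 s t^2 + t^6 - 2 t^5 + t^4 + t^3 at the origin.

A_{2}

The Hessian of f at 0 has rank 1. Corank 1: A-series; mu = 2 gives A_2.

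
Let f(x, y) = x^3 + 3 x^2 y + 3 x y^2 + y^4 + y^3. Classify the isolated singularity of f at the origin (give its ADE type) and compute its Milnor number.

Type E_{6}, Milnor number mu = 6.

The Hessian of f at 0 is [[0, 0], [0, 0]] with rank 0, so corank 2. A Groebner basis of the Jacobian ideal J(f) in C{x,y} is {y^3, x^2 + 2*x*y + y^2}; counting standard monomials gives mu = 6. Corank 2; j^3 = (x + y)^3 is a perfect cube, so E-series; the 4-jet and mu = 6 give E_6.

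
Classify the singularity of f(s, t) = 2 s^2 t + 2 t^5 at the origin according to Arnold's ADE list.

The Hessian of f at 0 is [[0, 0], [0, 0]] with rank 0, so corank 2. A Groebner basis of the Jacobian ideal J(f) in C{s,t} is {s^2/5 + t^4, s^3, s*t}; counting standard monomials gives mu = 6. Corank 2; j^3 = 2*s^2*t has shape L^2 M (L != M), so D-series; mu = 6 gives D_6.

D_{6}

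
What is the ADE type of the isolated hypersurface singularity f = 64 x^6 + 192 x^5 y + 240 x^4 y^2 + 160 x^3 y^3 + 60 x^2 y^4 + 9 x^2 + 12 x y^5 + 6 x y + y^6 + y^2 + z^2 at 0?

The Hessian of f at 0 is [[18, 6, 0], [6, 2, 0], [0, 0, 2]] with rank 2, so corank 1. A Groebner basis of the Jacobian ideal J(f) in C{x,y,z} is {y^5, x + y/3, z}; counting standard monomials gives mu = 5. Corank 1: A-series; mu = 5 gives A_5.

A_5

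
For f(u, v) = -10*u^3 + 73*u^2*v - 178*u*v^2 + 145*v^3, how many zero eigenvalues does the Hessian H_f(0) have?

2

Hessian at 0 has rank 0.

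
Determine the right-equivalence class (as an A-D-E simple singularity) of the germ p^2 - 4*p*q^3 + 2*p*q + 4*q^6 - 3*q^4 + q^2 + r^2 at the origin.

The Hessian of f at 0 has rank 2. Corank 1: A-series; mu = 3 gives A_3.

A_{3}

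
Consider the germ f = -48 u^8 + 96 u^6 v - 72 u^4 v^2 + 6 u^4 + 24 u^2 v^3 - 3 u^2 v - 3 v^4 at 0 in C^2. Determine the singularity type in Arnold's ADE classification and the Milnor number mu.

The Hessian of f at 0 has rank 0. Corank 2; j^3 = -3*u^2*v has shape L^2 M (L != M), so D-series; mu = 5 gives D_5.

Type D5, Milnor number mu = 5.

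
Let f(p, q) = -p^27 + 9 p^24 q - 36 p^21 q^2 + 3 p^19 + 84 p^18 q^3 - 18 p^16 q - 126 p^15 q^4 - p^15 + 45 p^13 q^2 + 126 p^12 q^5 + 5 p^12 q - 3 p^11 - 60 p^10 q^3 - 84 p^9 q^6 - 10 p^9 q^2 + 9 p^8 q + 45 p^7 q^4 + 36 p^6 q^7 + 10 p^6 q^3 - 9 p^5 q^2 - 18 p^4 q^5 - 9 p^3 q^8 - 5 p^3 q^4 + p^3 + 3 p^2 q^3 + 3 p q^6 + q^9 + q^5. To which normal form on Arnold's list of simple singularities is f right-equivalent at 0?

E8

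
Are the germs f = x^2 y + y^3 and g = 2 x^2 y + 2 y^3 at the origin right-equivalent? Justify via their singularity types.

Yes.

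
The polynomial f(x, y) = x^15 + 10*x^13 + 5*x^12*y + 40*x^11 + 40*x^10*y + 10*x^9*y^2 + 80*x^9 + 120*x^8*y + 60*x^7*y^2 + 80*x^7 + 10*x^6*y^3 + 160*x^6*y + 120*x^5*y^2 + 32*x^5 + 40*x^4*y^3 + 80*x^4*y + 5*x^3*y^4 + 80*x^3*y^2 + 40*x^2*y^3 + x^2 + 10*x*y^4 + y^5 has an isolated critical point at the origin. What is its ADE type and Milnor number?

Type A4, Milnor number mu = 4.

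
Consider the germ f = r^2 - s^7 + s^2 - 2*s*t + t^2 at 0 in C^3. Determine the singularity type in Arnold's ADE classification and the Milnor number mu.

The Hessian of f at 0 has rank 2. Corank 1: A-series; mu = 6 gives A_6.

Type A_{6}, Milnor number mu = 6.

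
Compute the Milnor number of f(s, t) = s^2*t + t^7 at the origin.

8

The Hessian of f at 0 has rank 0. Corank 2; j^3 = s^2*t has shape L^2 M (L != M), so D-series; mu = 8 gives D_8.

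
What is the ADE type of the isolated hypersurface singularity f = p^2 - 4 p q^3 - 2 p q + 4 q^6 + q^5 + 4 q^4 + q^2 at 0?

A_4

The Hessian of f at 0 is [[2, -2], [-2, 2]] with rank 1, so corank 1. A Groebner basis of the Jacobian ideal J(f) in C{p,q} is {-p/2 + q^3 + q/2, p^2 - q^2, p*q - q^2}; counting standard monomials gives mu = 4. Corank 1: A-series; mu = 4 gives A_4.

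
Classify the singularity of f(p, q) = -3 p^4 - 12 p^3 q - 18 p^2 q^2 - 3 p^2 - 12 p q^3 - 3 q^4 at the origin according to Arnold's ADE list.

A_{3}

The Hessian of f at 0 has rank 1. Corank 1: A-series; mu = 3 gives A_3.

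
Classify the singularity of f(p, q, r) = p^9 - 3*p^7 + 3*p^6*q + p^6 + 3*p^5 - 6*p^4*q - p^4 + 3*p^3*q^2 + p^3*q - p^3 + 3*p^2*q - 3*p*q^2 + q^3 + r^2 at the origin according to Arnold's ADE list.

E7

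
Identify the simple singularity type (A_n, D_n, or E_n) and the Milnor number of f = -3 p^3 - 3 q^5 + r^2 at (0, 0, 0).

Type E_{8}, Milnor number mu = 8.

The Hessian of f at 0 has rank 1. Corank 2; j^3 = -3*p^3 is a perfect cube, so E-series; the 5-jet and mu = 8 give E_8.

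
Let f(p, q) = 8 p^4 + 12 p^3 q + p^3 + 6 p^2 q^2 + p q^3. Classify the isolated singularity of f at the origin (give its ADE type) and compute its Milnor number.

The Hessian of f at 0 has rank 0. Corank 2; j^3 = p^3 is a perfect cube, so E-series; the 4-jet and mu = 7 give E_7.

Type E_{7}, Milnor number mu = 7.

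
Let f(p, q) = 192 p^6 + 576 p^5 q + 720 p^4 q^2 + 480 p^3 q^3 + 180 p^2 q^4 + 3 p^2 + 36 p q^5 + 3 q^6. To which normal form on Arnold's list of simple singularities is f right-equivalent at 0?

A_{5}

The Hessian of f at 0 is [[6, 0], [0, 0]] with rank 1, so corank 1. A Groebner basis of the Jacobian ideal J(f) in C{p,q} is {q^5, p}; counting standard monomials gives mu = 5. Corank 1: A-series; mu = 5 gives A_5.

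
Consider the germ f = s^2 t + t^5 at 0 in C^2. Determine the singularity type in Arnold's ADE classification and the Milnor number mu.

Type D_{6}, Milnor number mu = 6.

The Hessian of f at 0 has rank 0. Corank 2; j^3 = s^2*t has shape L^2 M (L != M), so D-series; mu = 6 gives D_6.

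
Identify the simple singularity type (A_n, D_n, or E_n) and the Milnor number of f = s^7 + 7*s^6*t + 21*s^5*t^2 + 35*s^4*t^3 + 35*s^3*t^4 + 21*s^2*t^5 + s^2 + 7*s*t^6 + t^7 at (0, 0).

The Hessian of f at 0 is [[2, 0], [0, 0]] with rank 1, so corank 1. A Groebner basis of the Jacobian ideal J(f) in C{s,t} is {t^6, s}; counting standard monomials gives mu = 6. Corank 1: A-series; mu = 6 gives A_6.

Type A_6, Milnor number mu = 6.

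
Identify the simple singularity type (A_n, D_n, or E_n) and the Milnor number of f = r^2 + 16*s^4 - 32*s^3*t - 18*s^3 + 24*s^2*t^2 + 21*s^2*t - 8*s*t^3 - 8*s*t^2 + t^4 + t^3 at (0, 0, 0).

Type D_{5}, Milnor number mu = 5.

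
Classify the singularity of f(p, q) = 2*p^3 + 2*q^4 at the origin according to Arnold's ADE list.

E6

The Hessian of f at 0 has rank 0. Corank 2; j^3 = 2*p^3 is a perfect cube, so E-series; the 4-jet and mu = 6 give E_6.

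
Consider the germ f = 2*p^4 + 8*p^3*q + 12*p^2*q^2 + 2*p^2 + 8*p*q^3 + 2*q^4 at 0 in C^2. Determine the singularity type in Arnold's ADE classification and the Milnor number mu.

Type A_{3}, Milnor number mu = 3.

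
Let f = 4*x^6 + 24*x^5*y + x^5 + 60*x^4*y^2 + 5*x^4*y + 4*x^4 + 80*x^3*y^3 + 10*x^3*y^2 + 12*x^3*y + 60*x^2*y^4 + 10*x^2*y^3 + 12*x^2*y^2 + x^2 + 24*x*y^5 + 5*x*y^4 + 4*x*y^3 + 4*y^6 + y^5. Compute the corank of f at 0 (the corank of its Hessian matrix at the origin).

Hessian at 0 has rank 1.

1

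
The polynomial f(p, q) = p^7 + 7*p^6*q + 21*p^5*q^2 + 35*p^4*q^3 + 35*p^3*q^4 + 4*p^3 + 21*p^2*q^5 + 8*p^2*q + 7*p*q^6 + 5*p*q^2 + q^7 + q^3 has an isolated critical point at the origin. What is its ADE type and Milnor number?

Type D_{8}, Milnor number mu = 8.

The Hessian of f at 0 has rank 0. Corank 2; j^3 = (p + q)*(2*p + q)^2 has shape L^2 M (L != M), so D-series; mu = 8 gives D_8.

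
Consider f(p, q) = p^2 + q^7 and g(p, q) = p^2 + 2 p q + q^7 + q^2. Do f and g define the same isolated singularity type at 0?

Yes.

The Hessian of f at 0 is [[2, 0], [0, 0]] with rank 1, so corank 1. A Groebner basis of the Jacobian ideal J(f) in C{p,q} is {q^6, p}; counting standard monomials gives mu = 6. Corank 1: A-series; mu = 6 gives A_6. The Hessian of g at 0 is [[2, 2], [2, 2]] with rank 1, so corank 1. A Groebner basis of the Jacobian ideal J(g) in C{p,q} is {q^6, p + q}; counting standard monomials gives mu = 6. Corank 1: A-series; mu = 6 gives A_6. Both have type A_6, hence right-equivalent.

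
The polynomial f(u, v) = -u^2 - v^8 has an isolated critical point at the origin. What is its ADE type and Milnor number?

Type A_{7}, Milnor number mu = 7.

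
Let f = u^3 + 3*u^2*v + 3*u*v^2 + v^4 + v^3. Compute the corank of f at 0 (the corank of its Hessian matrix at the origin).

Hessian at 0 has rank 0.

2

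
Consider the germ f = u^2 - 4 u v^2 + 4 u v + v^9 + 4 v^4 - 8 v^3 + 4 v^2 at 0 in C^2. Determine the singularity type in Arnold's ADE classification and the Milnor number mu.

Type A_8, Milnor number mu = 8.

The Hessian of f at 0 has rank 1. Corank 1: A-series; mu = 8 gives A_8.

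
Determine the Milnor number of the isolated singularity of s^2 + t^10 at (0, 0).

9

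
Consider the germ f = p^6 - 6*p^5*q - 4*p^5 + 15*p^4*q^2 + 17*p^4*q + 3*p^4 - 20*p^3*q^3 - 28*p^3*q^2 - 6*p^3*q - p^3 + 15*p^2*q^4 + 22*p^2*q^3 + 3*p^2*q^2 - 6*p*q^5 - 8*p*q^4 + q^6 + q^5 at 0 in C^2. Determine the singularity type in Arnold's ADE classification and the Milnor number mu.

Type E_8, Milnor number mu = 8.

The Hessian of f at 0 has rank 0. Corank 2; j^3 = -p^3 is a perfect cube, so E-series; the 5-jet and mu = 8 give E_8.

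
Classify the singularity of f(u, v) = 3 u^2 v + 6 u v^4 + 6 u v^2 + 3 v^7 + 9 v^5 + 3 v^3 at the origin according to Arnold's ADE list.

D6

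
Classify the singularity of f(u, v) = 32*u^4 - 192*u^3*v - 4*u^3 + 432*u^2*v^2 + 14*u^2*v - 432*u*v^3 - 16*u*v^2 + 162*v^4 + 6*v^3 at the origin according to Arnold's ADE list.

The Hessian of f at 0 has rank 0. Corank 2; j^3 = -2*(u - v)^2*(2*u - 3*v) has shape L^2 M (L != M), so D-series; mu = 5 gives D_5.

D5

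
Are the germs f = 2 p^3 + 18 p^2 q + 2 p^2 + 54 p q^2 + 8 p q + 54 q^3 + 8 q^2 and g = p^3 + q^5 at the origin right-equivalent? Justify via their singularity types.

The Hessian of f at 0 has rank 1. Corank 1: A-series; mu = 2 gives A_2. The Hessian of g at 0 has rank 0. Corank 2; j^3 = p^3 is a perfect cube, so E-series; the 5-jet and mu = 8 give E_8. f is A_2 but g is E_8, hence not right-equivalent.

No.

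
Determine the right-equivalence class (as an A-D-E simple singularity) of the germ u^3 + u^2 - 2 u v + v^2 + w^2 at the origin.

The Hessian of f at 0 has rank 2. Corank 1: A-series; mu = 2 gives A_2.

A_{2}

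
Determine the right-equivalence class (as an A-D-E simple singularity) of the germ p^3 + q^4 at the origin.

The Hessian of f at 0 has rank 0. Corank 2; j^3 = p^3 is a perfect cube, so E-series; the 4-jet and mu = 6 give E_6.

E_{6}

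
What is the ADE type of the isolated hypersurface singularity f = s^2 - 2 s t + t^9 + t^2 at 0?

A_8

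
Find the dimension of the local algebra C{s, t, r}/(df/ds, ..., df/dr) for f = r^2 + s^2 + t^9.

8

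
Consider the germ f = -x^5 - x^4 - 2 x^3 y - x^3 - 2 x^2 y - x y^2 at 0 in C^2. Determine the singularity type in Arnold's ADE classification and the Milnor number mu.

Type D_5, Milnor number mu = 5.

The Hessian of f at 0 has rank 0. Corank 2; j^3 = -x*(x + y)^2 has shape L^2 M (L != M), so D-series; mu = 5 gives D_5.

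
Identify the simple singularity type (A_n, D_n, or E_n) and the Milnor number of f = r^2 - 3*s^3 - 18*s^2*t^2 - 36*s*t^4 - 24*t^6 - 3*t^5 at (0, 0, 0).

Type E_{8}, Milnor number mu = 8.

The Hessian of f at 0 is [[0, 0, 0], [0, 0, 0], [0, 0, 2]] with rank 1, so corank 2. A Groebner basis of the Jacobian ideal J(f) in C{s,t,r} is {t^4, s^3, s^2/4 + s*t^2, r}; counting standard monomials gives mu = 8. Corank 2; j^3 = -3*s^3 is a perfect cube, so E-series; the 5-jet and mu = 8 give E_8.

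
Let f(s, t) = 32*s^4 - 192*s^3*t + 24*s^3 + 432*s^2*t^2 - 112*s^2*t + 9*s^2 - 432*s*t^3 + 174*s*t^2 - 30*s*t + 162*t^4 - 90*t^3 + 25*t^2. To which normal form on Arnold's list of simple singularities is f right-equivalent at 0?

A_3

The Hessian of f at 0 is [[18, -30], [-30, 50]] with rank 1, so corank 1. A Groebner basis of the Jacobian ideal J(f) in C{s,t} is {s^2 + 75*s - 125*t, s*t + 45*s - 75*t, 27*s + t^2 - 45*t}; counting standard monomials gives mu = 3. Corank 1: A-series; mu = 3 gives A_3.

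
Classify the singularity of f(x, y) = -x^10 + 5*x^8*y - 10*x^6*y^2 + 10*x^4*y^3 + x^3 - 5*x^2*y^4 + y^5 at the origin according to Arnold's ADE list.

E8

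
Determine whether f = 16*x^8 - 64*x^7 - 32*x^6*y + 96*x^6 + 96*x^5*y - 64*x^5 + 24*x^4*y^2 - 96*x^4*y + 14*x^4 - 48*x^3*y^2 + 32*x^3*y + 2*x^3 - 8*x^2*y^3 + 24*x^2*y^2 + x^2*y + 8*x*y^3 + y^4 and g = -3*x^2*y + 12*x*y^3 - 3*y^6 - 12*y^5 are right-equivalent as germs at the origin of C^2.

The Hessian of f at 0 has rank 0. Corank 2; j^3 = x^2*(2*x + y) has shape L^2 M (L != M), so D-series; mu = 5 gives D_5. The Hessian of g at 0 has rank 0. Corank 2; j^3 = -3*x^2*y has shape L^2 M (L != M), so D-series; mu = 7 gives D_7. f is D_5 but g is D_7, hence not right-equivalent.

No.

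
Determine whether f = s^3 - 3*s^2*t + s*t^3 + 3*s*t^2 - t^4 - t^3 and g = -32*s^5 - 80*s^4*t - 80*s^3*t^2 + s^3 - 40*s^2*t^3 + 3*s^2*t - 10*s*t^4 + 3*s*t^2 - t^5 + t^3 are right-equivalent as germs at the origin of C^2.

No.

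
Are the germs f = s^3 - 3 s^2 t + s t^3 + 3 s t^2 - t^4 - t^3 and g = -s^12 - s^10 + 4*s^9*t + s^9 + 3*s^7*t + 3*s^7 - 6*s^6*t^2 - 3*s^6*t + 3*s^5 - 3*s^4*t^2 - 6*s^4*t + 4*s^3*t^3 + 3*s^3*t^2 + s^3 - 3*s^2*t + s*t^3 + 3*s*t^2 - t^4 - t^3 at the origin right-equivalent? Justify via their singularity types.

Yes.

The Hessian of f at 0 is [[0, 0], [0, 0]] with rank 0, so corank 2. A Groebner basis of the Jacobian ideal J(f) in C{s,t} is {s^3 - 3*s^2*t - 6*s^2 + 12*s*t - 6*t^2, 3*s^2 + s*t^2 - 6*s*t + 3*t^2, 3*s^2 - 6*s*t + t^3 + 3*t^2}; counting standard monomials gives mu = 7. Corank 2; j^3 = (s - t)^3 is a perfect cube, so E-series; the 4-jet and mu = 7 give E_7. The Hessian of g at 0 is [[0, 0], [0, 0]] with rank 0, so corank 2. A Groebner basis of the Jacobian ideal J(g) in C{s,t} is {s^3 - 3*s^2*t - 6*s^2 + 12*s*t - 6*t^2, 3*s^2 + s*t^2 - 6*s*t + 3*t^2, 3*s^2 - 6*s*t + t^3 + 3*t^2}; counting standard monomials gives mu = 7. Corank 2; j^3 = (s - t)^3 is a perfect cube, so E-series; the 4-jet and mu = 7 give E_7. Both have type E_7, hence right-equivalent.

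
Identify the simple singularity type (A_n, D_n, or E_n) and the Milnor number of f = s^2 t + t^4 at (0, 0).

The Hessian of f at 0 is [[0, 0], [0, 0]] with rank 0, so corank 2. A Groebner basis of the Jacobian ideal J(f) in C{s,t} is {s^3, s^2/4 + t^3, s*t}; counting standard monomials gives mu = 5. Corank 2; j^3 = s^2*t has shape L^2 M (L != M), so D-series; mu = 5 gives D_5.

Type D_5, Milnor number mu = 5.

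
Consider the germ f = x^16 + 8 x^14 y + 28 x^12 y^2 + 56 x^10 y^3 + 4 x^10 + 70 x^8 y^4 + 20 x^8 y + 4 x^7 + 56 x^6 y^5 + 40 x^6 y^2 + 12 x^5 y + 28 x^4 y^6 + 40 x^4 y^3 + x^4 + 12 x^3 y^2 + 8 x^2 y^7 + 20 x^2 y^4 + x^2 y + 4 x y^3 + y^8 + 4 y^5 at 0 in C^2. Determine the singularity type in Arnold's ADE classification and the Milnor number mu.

Type D_9, Milnor number mu = 9.

The Hessian of f at 0 has rank 0. Corank 2; j^3 = x^2*y has shape L^2 M (L != M), so D-series; mu = 9 gives D_9.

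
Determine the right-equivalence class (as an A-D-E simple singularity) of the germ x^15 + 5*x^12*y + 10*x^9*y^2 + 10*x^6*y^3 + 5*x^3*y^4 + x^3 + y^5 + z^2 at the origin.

E_8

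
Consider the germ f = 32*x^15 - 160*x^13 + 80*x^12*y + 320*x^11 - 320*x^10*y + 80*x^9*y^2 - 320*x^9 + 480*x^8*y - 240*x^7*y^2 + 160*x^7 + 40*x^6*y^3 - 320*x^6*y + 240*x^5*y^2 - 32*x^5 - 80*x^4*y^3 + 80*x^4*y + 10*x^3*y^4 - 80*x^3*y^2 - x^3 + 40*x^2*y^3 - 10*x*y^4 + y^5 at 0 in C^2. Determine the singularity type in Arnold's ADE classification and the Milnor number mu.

Type E8, Milnor number mu = 8.

The Hessian of f at 0 has rank 0. Corank 2; j^3 = -x^3 is a perfect cube, so E-series; the 5-jet and mu = 8 give E_8.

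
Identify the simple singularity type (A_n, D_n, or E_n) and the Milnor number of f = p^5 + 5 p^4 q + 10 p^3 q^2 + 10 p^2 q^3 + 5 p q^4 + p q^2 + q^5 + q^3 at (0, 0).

Type D6, Milnor number mu = 6.

The Hessian of f at 0 has rank 0. Corank 2; j^3 = q^2*(p + q) has shape L^2 M (L != M), so D-series; mu = 6 gives D_6.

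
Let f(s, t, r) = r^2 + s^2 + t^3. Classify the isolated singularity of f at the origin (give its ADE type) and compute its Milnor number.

Type A_{2}, Milnor number mu = 2.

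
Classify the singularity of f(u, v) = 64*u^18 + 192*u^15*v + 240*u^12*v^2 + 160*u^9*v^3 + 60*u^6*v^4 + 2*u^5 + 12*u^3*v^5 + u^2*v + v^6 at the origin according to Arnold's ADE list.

D_{7}

The Hessian of f at 0 has rank 0. Corank 2; j^3 = u^2*v has shape L^2 M (L != M), so D-series; mu = 7 gives D_7.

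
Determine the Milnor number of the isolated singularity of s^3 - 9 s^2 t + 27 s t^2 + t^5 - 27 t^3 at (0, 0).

8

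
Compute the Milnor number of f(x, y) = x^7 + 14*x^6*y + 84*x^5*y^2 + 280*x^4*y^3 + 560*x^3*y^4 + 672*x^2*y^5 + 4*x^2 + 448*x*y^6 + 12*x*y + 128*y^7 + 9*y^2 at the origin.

6

The Hessian of f at 0 has rank 1. Corank 1: A-series; mu = 6 gives A_6.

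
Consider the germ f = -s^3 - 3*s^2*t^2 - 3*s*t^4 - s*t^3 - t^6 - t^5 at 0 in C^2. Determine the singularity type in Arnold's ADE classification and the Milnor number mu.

Type E7, Milnor number mu = 7.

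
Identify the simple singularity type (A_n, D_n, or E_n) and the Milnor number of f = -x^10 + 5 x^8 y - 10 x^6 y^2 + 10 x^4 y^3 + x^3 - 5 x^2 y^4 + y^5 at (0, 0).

Type E_{8}, Milnor number mu = 8.

The Hessian of f at 0 has rank 0. Corank 2; j^3 = x^3 is a perfect cube, so E-series; the 5-jet and mu = 8 give E_8.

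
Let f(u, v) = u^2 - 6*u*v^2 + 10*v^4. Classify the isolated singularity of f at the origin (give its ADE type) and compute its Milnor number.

The Hessian of f at 0 has rank 1. Corank 1: A-series; mu = 3 gives A_3.

Type A3, Milnor number mu = 3.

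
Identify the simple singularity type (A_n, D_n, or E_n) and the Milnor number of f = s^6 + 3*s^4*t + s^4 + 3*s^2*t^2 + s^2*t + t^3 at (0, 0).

Type D_{4}, Milnor number mu = 4.

The Hessian of f at 0 has rank 0. Corank 2; j^3 = t*(s^2 + t^2) splits into three distinct lines over C (the quadratic factor has nonzero discriminant), so D_4.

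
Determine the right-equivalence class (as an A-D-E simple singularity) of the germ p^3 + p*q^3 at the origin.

E_7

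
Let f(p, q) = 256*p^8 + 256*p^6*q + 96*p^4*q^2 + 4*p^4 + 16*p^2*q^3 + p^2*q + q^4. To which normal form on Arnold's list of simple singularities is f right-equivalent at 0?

D5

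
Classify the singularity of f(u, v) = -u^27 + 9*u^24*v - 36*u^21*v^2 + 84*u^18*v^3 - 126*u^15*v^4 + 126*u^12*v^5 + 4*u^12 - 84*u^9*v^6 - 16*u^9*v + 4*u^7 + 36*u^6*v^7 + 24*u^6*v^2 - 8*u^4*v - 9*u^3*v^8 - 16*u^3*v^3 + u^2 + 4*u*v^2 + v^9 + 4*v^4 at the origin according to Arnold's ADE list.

The Hessian of f at 0 has rank 1. Corank 1: A-series; mu = 8 gives A_8.

A8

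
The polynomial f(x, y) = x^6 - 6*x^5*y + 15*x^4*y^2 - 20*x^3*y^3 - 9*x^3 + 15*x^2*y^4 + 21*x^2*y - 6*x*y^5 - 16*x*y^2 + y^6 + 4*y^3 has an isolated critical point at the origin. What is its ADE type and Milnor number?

Type D_7, Milnor number mu = 7.

The Hessian of f at 0 has rank 0. Corank 2; j^3 = -(x - y)*(3*x - 2*y)^2 has shape L^2 M (L != M), so D-series; mu = 7 gives D_7.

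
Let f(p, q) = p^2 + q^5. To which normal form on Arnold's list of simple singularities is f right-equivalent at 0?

The Hessian of f at 0 has rank 1. Corank 1: A-series; mu = 4 gives A_4.

A_4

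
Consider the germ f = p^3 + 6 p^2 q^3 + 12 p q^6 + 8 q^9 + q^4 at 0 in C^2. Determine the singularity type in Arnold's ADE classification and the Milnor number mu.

Type E_{6}, Milnor number mu = 6.

The Hessian of f at 0 has rank 0. Corank 2; j^3 = p^3 is a perfect cube, so E-series; the 4-jet and mu = 6 give E_6.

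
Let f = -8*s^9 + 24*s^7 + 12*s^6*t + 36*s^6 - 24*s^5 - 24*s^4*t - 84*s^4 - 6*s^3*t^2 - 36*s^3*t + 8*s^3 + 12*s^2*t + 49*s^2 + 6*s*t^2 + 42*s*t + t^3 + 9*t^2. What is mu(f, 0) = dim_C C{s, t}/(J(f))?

The Hessian of f at 0 is [[98, 42], [42, 18]] with rank 1, so corank 1. A Groebner basis of the Jacobian ideal J(f) in C{s,t} is {t^2, s + 3*t/7}; counting standard monomials gives mu = 2. Corank 1: A-series; mu = 2 gives A_2.

2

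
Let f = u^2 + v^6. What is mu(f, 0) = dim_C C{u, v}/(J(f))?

5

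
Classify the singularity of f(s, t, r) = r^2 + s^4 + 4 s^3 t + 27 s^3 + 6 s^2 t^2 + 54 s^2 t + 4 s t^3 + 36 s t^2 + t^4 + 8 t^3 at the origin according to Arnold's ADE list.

E6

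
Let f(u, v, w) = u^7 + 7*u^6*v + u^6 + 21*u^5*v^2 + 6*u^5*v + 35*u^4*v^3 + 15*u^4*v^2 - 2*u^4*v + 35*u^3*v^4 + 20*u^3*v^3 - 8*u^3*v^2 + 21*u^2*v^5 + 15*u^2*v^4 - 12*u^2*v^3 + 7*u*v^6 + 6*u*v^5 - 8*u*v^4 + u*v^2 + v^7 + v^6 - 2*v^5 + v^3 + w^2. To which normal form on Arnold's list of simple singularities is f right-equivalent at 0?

D_7

The Hessian of f at 0 has rank 1. Corank 2; j^3 = v^2*(u + v) has shape L^2 M (L != M), so D-series; mu = 7 gives D_7.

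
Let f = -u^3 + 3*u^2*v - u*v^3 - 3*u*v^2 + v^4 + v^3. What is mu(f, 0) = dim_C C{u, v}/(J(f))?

7

The Hessian of f at 0 has rank 0. Corank 2; j^3 = -(u - v)^3 is a perfect cube, so E-series; the 4-jet and mu = 7 give E_7.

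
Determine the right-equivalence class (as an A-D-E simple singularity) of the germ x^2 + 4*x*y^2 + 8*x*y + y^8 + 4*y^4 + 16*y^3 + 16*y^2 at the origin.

A_{7}

The Hessian of f at 0 has rank 1. Corank 1: A-series; mu = 7 gives A_7.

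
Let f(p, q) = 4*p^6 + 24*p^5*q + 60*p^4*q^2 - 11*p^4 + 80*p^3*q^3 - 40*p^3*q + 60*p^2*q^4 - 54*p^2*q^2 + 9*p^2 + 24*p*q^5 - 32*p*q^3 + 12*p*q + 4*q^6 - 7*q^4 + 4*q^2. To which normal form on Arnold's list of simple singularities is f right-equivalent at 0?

A_{3}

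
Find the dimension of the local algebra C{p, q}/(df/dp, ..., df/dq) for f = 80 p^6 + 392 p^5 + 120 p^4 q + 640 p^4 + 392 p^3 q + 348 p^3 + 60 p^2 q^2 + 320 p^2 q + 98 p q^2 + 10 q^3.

The Hessian of f at 0 is [[0, 0], [0, 0]] with rank 0, so corank 2. A Groebner basis of the Jacobian ideal J(f) in C{p,q} is {q^3, p^2 - q^2/22, p*q + 5*q^2/22}; counting standard monomials gives mu = 4. Corank 2; j^3 = 2*(3*p + q)*(58*p^2 + 34*p*q + 5*q^2) splits into three distinct lines over C (the quadratic factor has nonzero discriminant), so D_4.

4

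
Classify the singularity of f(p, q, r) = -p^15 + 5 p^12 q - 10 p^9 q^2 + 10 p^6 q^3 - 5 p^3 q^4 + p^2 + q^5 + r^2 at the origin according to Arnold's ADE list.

A_{4}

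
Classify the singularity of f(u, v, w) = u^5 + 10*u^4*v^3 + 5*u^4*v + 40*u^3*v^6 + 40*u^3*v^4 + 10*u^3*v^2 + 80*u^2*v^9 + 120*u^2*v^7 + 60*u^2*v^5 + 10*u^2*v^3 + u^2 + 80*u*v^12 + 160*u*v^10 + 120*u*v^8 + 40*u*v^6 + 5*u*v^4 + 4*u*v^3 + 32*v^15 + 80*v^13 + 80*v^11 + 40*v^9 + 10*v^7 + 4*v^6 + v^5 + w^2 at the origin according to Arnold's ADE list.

The Hessian of f at 0 is [[2, 0, 0], [0, 0, 0], [0, 0, 2]] with rank 2, so corank 1. A Groebner basis of the Jacobian ideal J(f) in C{u,v,w} is {u/2 + v^3, u^2, u*v, w}; counting standard monomials gives mu = 4. Corank 1: A-series; mu = 4 gives A_4.

A_4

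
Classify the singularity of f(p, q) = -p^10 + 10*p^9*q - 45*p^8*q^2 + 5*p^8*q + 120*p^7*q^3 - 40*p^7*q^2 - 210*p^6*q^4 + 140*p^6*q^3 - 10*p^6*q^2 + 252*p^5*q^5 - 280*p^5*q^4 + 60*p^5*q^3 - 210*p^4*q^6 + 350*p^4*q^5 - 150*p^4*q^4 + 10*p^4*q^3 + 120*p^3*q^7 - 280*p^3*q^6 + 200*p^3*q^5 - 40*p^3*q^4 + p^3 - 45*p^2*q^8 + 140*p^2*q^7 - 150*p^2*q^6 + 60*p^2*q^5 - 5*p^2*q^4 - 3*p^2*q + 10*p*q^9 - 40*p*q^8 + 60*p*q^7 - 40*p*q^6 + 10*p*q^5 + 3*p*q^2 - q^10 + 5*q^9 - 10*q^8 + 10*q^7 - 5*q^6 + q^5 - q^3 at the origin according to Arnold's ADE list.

E_{8}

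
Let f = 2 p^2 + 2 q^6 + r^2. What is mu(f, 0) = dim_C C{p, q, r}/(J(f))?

5

The Hessian of f at 0 is [[4, 0, 0], [0, 0, 0], [0, 0, 2]] with rank 2, so corank 1. A Groebner basis of the Jacobian ideal J(f) in C{p,q,r} is {q^5, p, r}; counting standard monomials gives mu = 5. Corank 1: A-series; mu = 5 gives A_5.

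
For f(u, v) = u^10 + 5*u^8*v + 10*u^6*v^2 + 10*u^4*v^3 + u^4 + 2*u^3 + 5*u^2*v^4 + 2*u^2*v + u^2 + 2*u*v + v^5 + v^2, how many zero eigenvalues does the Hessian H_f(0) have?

1

The Hessian at 0 is [[2, 2], [2, 2]] of rank 1; hence corank 1.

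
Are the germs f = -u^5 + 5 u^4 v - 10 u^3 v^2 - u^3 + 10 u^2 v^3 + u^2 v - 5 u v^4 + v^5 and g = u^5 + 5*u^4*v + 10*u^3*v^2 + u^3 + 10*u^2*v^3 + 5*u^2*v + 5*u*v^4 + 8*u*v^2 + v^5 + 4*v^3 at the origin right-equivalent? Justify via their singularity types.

Yes.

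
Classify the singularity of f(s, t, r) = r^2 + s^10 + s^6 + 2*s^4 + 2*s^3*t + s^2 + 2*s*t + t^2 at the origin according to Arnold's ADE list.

A_{9}

The Hessian of f at 0 has rank 2. Corank 1: A-series; mu = 9 gives A_9.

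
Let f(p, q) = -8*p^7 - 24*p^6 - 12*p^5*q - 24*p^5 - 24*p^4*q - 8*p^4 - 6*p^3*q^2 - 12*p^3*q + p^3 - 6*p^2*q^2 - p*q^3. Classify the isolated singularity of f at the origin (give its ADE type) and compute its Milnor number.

The Hessian of f at 0 has rank 0. Corank 2; j^3 = p^3 is a perfect cube, so E-series; the 4-jet and mu = 7 give E_7.

Type E7, Milnor number mu = 7.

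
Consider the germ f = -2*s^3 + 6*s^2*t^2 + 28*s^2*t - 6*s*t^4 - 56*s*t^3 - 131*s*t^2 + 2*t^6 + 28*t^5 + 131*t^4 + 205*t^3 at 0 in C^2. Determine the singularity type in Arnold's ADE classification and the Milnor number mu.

The Hessian of f at 0 has rank 0. Corank 2; j^3 = -(s - 5*t)*(2*s^2 - 18*s*t + 41*t^2) splits into three distinct lines over C (the quadratic factor has nonzero discriminant), so D_4.

Type D4, Milnor number mu = 4.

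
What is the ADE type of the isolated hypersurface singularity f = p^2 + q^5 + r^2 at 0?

A_{4}

The Hessian of f at 0 is [[2, 0, 0], [0, 0, 0], [0, 0, 2]] with rank 2, so corank 1. A Groebner basis of the Jacobian ideal J(f) in C{p,q,r} is {q^4, p, r}; counting standard monomials gives mu = 4. Corank 1: A-series; mu = 4 gives A_4.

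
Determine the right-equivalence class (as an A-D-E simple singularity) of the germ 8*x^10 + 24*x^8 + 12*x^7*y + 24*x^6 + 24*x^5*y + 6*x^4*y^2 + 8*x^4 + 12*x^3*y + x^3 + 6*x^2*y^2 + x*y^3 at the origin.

The Hessian of f at 0 has rank 0. Corank 2; j^3 = x^3 is a perfect cube, so E-series; the 4-jet and mu = 7 give E_7.

E7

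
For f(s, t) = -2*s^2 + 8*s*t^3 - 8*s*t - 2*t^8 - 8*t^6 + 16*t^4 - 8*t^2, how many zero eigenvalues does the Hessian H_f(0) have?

Hessian at 0 has rank 1.

1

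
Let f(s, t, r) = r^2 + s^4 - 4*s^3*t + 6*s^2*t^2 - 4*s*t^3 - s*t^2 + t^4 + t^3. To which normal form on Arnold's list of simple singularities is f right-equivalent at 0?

D5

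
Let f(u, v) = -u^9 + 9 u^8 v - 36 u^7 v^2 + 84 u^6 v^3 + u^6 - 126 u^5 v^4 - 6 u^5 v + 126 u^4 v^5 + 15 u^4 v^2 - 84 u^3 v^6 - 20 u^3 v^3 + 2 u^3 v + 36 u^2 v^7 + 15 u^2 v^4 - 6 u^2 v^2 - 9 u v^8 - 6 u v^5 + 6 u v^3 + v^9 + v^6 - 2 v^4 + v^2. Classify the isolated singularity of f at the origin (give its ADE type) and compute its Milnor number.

Type A8, Milnor number mu = 8.

The Hessian of f at 0 has rank 1. Corank 1: A-series; mu = 8 gives A_8.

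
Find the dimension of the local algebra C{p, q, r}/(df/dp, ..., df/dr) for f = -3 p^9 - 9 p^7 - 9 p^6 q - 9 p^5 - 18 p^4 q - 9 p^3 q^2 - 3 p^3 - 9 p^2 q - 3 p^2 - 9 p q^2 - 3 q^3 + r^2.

2

The Hessian of f at 0 has rank 2. Corank 1: A-series; mu = 2 gives A_2.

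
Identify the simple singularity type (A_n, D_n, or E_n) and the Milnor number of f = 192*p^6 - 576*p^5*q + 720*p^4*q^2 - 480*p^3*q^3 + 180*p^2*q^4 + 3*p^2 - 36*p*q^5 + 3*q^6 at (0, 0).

The Hessian of f at 0 has rank 1. Corank 1: A-series; mu = 5 gives A_5.

Type A5, Milnor number mu = 5.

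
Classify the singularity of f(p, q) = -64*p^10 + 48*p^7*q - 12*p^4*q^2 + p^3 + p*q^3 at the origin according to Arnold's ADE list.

E7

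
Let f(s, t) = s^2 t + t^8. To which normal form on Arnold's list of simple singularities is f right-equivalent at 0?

D9

The Hessian of f at 0 has rank 0. Corank 2; j^3 = s^2*t has shape L^2 M (L != M), so D-series; mu = 9 gives D_9.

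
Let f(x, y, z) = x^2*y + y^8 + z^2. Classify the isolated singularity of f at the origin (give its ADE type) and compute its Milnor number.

Type D_{9}, Milnor number mu = 9.

The Hessian of f at 0 has rank 1. Corank 2; j^3 = x^2*y has shape L^2 M (L != M), so D-series; mu = 9 gives D_9.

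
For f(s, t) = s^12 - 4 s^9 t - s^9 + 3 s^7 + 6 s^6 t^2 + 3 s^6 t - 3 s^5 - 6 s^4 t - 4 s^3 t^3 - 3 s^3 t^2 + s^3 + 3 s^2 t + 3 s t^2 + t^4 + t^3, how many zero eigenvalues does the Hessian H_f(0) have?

Hessian at 0 has rank 0.

2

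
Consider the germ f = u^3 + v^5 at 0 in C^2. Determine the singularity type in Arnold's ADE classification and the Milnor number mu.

The Hessian of f at 0 has rank 0. Corank 2; j^3 = u^3 is a perfect cube, so E-series; the 5-jet and mu = 8 give E_8.

Type E_8, Milnor number mu = 8.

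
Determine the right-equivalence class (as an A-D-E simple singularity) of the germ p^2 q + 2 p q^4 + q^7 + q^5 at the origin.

D6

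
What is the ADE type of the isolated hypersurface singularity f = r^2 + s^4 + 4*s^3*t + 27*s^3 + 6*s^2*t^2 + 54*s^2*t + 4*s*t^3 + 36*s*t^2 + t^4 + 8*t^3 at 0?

E_6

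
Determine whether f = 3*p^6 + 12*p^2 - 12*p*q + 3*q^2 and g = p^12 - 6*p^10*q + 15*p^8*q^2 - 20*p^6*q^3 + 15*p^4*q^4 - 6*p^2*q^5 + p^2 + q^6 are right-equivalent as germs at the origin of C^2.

Yes.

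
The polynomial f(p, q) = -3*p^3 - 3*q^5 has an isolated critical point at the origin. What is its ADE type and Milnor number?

The Hessian of f at 0 has rank 0. Corank 2; j^3 = -3*p^3 is a perfect cube, so E-series; the 5-jet and mu = 8 give E_8.

Type E8, Milnor number mu = 8.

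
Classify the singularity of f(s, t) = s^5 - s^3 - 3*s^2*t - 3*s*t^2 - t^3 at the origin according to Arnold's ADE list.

The Hessian of f at 0 is [[0, 0], [0, 0]] with rank 0, so corank 2. A Groebner basis of the Jacobian ideal J(f) in C{s,t} is {t^5, s*t^3 + 3*t^4/4, s^2 + 2*s*t + t^2}; counting standard monomials gives mu = 8. Corank 2; j^3 = -(s + t)^3 is a perfect cube, so E-series; the 5-jet and mu = 8 give E_8.

E_{8}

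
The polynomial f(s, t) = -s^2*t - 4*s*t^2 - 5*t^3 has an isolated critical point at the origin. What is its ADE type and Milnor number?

Type D_{4}, Milnor number mu = 4.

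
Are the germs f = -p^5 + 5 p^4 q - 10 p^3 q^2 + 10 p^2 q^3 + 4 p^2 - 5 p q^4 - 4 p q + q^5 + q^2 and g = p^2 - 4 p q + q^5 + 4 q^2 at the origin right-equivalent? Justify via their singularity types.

The Hessian of f at 0 has rank 1. Corank 1: A-series; mu = 4 gives A_4. The Hessian of g at 0 has rank 1. Corank 1: A-series; mu = 4 gives A_4. Both have type A_4, hence right-equivalent.

Yes.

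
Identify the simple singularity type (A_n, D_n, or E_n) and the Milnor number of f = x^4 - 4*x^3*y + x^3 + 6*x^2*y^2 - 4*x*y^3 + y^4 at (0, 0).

Type E_{6}, Milnor number mu = 6.

The Hessian of f at 0 has rank 0. Corank 2; j^3 = x^3 is a perfect cube, so E-series; the 4-jet and mu = 6 give E_6.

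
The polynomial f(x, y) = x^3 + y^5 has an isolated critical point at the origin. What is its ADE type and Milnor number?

Type E_8, Milnor number mu = 8.

The Hessian of f at 0 has rank 0. Corank 2; j^3 = x^3 is a perfect cube, so E-series; the 5-jet and mu = 8 give E_8.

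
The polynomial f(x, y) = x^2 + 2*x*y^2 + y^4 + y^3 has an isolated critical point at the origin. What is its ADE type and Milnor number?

The Hessian of f at 0 has rank 1. Corank 1: A-series; mu = 2 gives A_2.

Type A2, Milnor number mu = 2.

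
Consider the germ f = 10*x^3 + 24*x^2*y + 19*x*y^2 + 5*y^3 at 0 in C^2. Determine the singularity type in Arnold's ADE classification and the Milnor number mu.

Type D_{4}, Milnor number mu = 4.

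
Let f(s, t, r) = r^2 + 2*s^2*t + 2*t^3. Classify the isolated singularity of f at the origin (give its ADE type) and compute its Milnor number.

Type D_4, Milnor number mu = 4.

The Hessian of f at 0 has rank 1. Corank 2; j^3 = 2*t*(s^2 + t^2) splits into three distinct lines over C (the quadratic factor has nonzero discriminant), so D_4.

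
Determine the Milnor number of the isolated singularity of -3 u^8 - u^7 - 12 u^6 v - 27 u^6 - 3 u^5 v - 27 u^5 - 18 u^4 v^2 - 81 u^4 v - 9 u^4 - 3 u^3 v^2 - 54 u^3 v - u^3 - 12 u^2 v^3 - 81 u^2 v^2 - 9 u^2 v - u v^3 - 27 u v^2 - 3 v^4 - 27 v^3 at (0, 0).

The Hessian of f at 0 is [[0, 0], [0, 0]] with rank 0, so corank 2. A Groebner basis of the Jacobian ideal J(f) in C{u,v} is {-u^2/708 - u*v/118 + v^4 - v^3/2124 - 3*v^2/236, u^3 + 121*u^2/118 + 363*u*v/59 + 9679*v^3/354 + 1089*v^2/118, u^2*v - 485*u^2/2124 - 485*u*v/354 - 57833*v^3/6372 - 485*v^2/236, 9*u^2/236 + u*v^2 + 27*u*v/118 + 711*v^3/236 + 81*v^2/236}; counting standard monomials gives mu = 7. Corank 2; j^3 = -(u + 3*v)^3 is a perfect cube, so E-series; the 4-jet and mu = 7 give E_7.

7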